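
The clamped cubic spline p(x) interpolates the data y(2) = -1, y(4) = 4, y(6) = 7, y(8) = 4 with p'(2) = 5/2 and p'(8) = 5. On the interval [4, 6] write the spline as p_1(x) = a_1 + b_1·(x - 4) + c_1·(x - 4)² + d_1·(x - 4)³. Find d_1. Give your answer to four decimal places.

-0.5250

Let σ_i = p''(x_i). Step sizes h_i = 2, 2, 2; slopes of the chords Δ_i = (y_(i+1) - y_i)/h_i = 5/2, 3/2, -3/2.
  2·σ_0 + 8·σ_1 + 2·σ_2 = 6(Δ_1 - Δ_0) = -6
  2·σ_1 + 8·σ_2 + 2·σ_3 = 6(Δ_2 - Δ_1) = -18
Clamped end conditions give two more equations: 2h_0·σ_0 + h_0·σ_1 = 6(Δ_0 - p'(2)) = 0 and h_2·σ_2 + 2h_2·σ_3 = 6(p'(8) - Δ_2) = 39.
Forward elimination and back-substitution give σ_0 = -11/30, σ_1 = 11/15, σ_2 = -167/30, σ_3 = 188/15.
On [4, 6], with p_1(x) = a_1 + b_1·(x - 4) + c_1·(x - 4)² + d_1·(x - 4)³: c_1 = σ_1/2 = 11/30, d_1 = (σ_2 - σ_1)/(6h_1) = -21/40, b_1 = Δ_1 - h_1(2σ_1 + σ_2)/6 = 43/15.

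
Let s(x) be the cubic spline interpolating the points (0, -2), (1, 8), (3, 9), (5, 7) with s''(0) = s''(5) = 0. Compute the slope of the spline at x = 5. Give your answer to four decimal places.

-0.5455

Let M_i = s''(x_i). Step sizes h_i = 1, 2, 2; slopes of the chords Δ_i = (y_(i+1) - y_i)/h_i = 10, 1/2, -1.
  1·M_0 + 6·M_1 + 2·M_2 = 6(Δ_1 - Δ_0) = -57
  2·M_1 + 8·M_2 + 2·M_3 = 6(Δ_2 - Δ_1) = -9
Natural end conditions: M_0 = M_3 = 0.
Hence M_0 = 0, M_1 = -219/22, M_2 = 15/11, M_3 = 0.
On [3, 5], s'(x) = b_2 + 2c_2·(x - 3) + 3d_2·(x - 3)² with b_2 = Δ_2 - h_2(2M_2 + M_3)/6 = -21/11, c_2 = M_2/2 = 15/22, d_2 = (M_3 - M_2)/(6h_2) = -5/44. So s'(5) = -6/11.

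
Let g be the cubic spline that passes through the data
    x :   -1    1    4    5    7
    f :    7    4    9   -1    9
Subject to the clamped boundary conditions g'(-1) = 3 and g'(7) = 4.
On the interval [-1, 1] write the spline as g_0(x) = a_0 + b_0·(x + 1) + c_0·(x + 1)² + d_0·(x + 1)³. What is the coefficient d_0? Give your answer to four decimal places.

1.6232

With m_i denoting the second derivative at x_i, h_i = 2, 3, 1, 2, and Δ_i = (y_(i+1) − y_i)/h_i = -3/2, 5/3, -10, 5:
  2·m_0 + 10·m_1 + 3·m_2 = 6(Δ_1 - Δ_0) = 19
  3·m_1 + 8·m_2 + 1·m_3 = 6(Δ_2 - Δ_1) = -70
  1·m_2 + 6·m_3 + 2·m_4 = 6(Δ_3 - Δ_2) = 90
Clamped end conditions give two more equations: 2h_0·m_0 + h_0·m_1 = 6(Δ_0 - g'(-1)) = -27 and h_3·m_3 + 2h_3·m_4 = 6(g'(7) - Δ_3) = -6.
Solving: m_0 = -1495/136, m_1 = 577/68, m_2 = -2983/204, m_3 = 4391/204, m_4 = -5003/408.
On [-1, 1], with g_0(x) = a_0 + b_0·(x + 1) + c_0·(x + 1)² + d_0·(x + 1)³: c_0 = m_0/2 = -1495/272, d_0 = (m_1 - m_0)/(6h_0) = 883/544, b_0 = Δ_0 - h_0(2m_0 + m_1)/6 = 3.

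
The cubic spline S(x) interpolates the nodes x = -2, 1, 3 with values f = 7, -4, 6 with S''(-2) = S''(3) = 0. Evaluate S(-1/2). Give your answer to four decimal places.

Put M_i = S'' at the i-th knot. Here h = (3, 2) and Δ = (-11/3, 5), so the interior equations h_(i-1)·M_(i-1) + 2(h_(i-1)+h_i)·M_i + h_i·M_(i+1) = 6(Δ_i − Δ_(i-1)) read
  3·M_0 + 10·M_1 + 2·M_2 = 6(Δ_1 - Δ_0) = 52
Natural end conditions: M_0 = M_2 = 0.
Hence M_0 = 0, M_1 = 26/5, M_2 = 0.
On [-2, 1], S(x) = 7 - 94/15·(x + 2) + 0·(x + 2)² + 13/45·(x + 2)³.
With (x + 2) = 3/2: S(-1/2) = -57/40.

-1.4250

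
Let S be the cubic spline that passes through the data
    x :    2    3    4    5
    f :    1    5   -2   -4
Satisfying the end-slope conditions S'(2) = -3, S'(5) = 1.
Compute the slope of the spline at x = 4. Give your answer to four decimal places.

With σ_i denoting the second derivative at x_i, h_i = 1, 1, 1, and Δ_i = (y_(i+1) − y_i)/h_i = 4, -7, -2:
  1·σ_0 + 4·σ_1 + 1·σ_2 = 6(Δ_1 - Δ_0) = -66
  1·σ_1 + 4·σ_2 + 1·σ_3 = 6(Δ_2 - Δ_1) = 30
Clamped end conditions give two more equations: 2h_0·σ_0 + h_0·σ_1 = 6(Δ_0 - S'(2)) = 42 and h_2·σ_2 + 2h_2·σ_3 = 6(S'(5) - Δ_2) = 18.
Hence σ_0 = 532/15, σ_1 = -434/15, σ_2 = 214/15, σ_3 = 28/15.
On [4, 5], S'(x) = b_2 + 2c_2·(x - 4) + 3d_2·(x - 4)² with b_2 = Δ_2 - h_2(2σ_2 + σ_3)/6 = -106/15, c_2 = σ_2/2 = 107/15, d_2 = (σ_3 - σ_2)/(6h_2) = -31/15. So S'(4) = -106/15.

-7.0667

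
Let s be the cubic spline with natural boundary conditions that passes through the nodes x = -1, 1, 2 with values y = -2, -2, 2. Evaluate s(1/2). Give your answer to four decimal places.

-2.8750

Let m_i = s''(x_i). Step sizes h_i = 2, 1; slopes of the chords Δ_i = (y_(i+1) - y_i)/h_i = 0, 4.
  2·m_0 + 6·m_1 + 1·m_2 = 6(Δ_1 - Δ_0) = 24
Natural end conditions: m_0 = m_2 = 0.
Solving: m_0 = 0, m_1 = 4, m_2 = 0.
On [-1, 1], s(x) = -2 - 4/3·(x + 1) + 0·(x + 1)² + 1/3·(x + 1)³.
With (x + 1) = 3/2: s(1/2) = -23/8.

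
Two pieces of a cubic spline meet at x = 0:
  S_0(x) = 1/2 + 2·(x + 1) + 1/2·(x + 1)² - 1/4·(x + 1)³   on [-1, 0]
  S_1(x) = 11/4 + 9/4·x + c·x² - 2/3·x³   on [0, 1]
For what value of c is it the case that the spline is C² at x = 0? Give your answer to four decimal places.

-0.2500

S_0''(x) = 1 - 3/2·(x + 1), so S_0''(0) = -1/2. On the right, S_1''(0) = 2c, so c = -1/4.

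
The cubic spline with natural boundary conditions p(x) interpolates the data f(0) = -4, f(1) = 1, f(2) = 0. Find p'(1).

2

With M_i denoting the second derivative at x_i, h_i = 1, 1, and Δ_i = (y_(i+1) − y_i)/h_i = 5, -1:
  1·M_0 + 4·M_1 + 1·M_2 = 6(Δ_1 - Δ_0) = -36
Natural end conditions: M_0 = M_2 = 0.
Solving: M_0 = 0, M_1 = -9, M_2 = 0.
On [1, 2], p'(x) = b_1 + 2c_1·(x - 1) + 3d_1·(x - 1)² with b_1 = Δ_1 - h_1(2M_1 + M_2)/6 = 2, c_1 = M_1/2 = -9/2, d_1 = (M_2 - M_1)/(6h_1) = 3/2. So p'(1) = 2.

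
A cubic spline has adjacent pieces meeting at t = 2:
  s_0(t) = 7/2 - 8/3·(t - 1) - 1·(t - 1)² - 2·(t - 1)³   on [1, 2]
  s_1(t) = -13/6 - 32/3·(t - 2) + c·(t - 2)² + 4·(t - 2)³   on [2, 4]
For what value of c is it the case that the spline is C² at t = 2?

-7

s_0''(t) = -2 - 12·(t - 1), so s_0''(2) = -14. On the right, s_1''(2) = 2c, so c = -7.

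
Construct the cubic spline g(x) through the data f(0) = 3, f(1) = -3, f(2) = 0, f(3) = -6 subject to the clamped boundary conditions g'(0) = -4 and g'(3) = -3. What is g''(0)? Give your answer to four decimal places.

-18.1333

Write m_i for g''(x_i). With h_i = 1, 1, 1 and divided differences Δ_i = -6, 3, -6, the continuity of g' gives the tridiagonal system
  1·m_0 + 4·m_1 + 1·m_2 = 6(Δ_1 - Δ_0) = 54
  1·m_1 + 4·m_2 + 1·m_3 = 6(Δ_2 - Δ_1) = -54
Clamped end conditions give two more equations: 2h_0·m_0 + h_0·m_1 = 6(Δ_0 - g'(0)) = -12 and h_2·m_2 + 2h_2·m_3 = 6(g'(3) - Δ_2) = 18.
Solving the tridiagonal system: m_0 = -272/15, m_1 = 364/15, m_2 = -374/15, m_3 = 322/15.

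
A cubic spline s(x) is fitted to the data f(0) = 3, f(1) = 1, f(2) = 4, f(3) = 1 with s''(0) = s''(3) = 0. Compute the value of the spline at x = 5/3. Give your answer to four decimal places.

3.2025

Put m_i = s'' at the i-th knot. Here h = (1, 1, 1) and Δ = (-2, 3, -3), so the interior equations h_(i-1)·m_(i-1) + 2(h_(i-1)+h_i)·m_i + h_i·m_(i+1) = 6(Δ_i − Δ_(i-1)) read
  1·m_0 + 4·m_1 + 1·m_2 = 6(Δ_1 - Δ_0) = 30
  1·m_1 + 4·m_2 + 1·m_3 = 6(Δ_2 - Δ_1) = -36
Natural end conditions: m_0 = m_3 = 0.
Solving the tridiagonal system: m_0 = 0, m_1 = 52/5, m_2 = -58/5, m_3 = 0.
On [1, 2], s(x) = 1 + 22/15·(x - 1) + 26/5·(x - 1)² - 11/3·(x - 1)³.
With (x - 1) = 2/3: s(5/3) = 1297/405.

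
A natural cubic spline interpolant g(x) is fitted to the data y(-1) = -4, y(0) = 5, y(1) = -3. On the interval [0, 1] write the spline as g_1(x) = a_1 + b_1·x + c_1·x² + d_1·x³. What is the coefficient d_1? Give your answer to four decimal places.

4.2500

Let σ_i = g''(x_i). Step sizes h_i = 1, 1; slopes of the chords Δ_i = (y_(i+1) - y_i)/h_i = 9, -8.
  1·σ_0 + 4·σ_1 + 1·σ_2 = 6(Δ_1 - Δ_0) = -102
Natural end conditions: σ_0 = σ_2 = 0.
Hence σ_0 = 0, σ_1 = -51/2, σ_2 = 0.
On [0, 1], with g_1(x) = a_1 + b_1·x + c_1·x² + d_1·x³: c_1 = σ_1/2 = -51/4, d_1 = (σ_2 - σ_1)/(6h_1) = 17/4, b_1 = Δ_1 - h_1(2σ_1 + σ_2)/6 = 1/2.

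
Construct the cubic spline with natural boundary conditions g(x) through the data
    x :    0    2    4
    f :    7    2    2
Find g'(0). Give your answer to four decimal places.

-3.1250

Write σ_i for g''(x_i). With h_i = 2, 2 and divided differences Δ_i = -5/2, 0, the continuity of g' gives the tridiagonal system
  2·σ_0 + 8·σ_1 + 2·σ_2 = 6(Δ_1 - Δ_0) = 15
Natural end conditions: σ_0 = σ_2 = 0.
Hence σ_0 = 0, σ_1 = 15/8, σ_2 = 0.
On [0, 2], g'(x) = b_0 + 2c_0·x + 3d_0·x² with b_0 = Δ_0 - h_0(2σ_0 + σ_1)/6 = -25/8, c_0 = σ_0/2 = 0, d_0 = (σ_1 - σ_0)/(6h_0) = 5/32. So g'(0) = -25/8.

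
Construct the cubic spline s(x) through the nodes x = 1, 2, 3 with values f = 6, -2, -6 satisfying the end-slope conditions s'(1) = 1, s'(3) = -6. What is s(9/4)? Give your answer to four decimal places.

Put σ_i = s'' at the i-th knot. Here h = (1, 1) and Δ = (-8, -4), so the interior equations h_(i-1)·σ_(i-1) + 2(h_(i-1)+h_i)·σ_i + h_i·σ_(i+1) = 6(Δ_i − Δ_(i-1)) read
  1·σ_0 + 4·σ_1 + 1·σ_2 = 6(Δ_1 - Δ_0) = 24
Clamped end conditions give two more equations: 2h_0·σ_0 + h_0·σ_1 = 6(Δ_0 - s'(1)) = -54 and h_1·σ_1 + 2h_1·σ_2 = 6(s'(3) - Δ_1) = -12.
Solving: σ_0 = -73/2, σ_1 = 19, σ_2 = -31/2.
On [2, 3], s(x) = -2 - 31/4·(x - 2) + 19/2·(x - 2)² - 23/4·(x - 2)³.
With (x - 2) = 1/4: s(9/4) = -879/256.

-3.4336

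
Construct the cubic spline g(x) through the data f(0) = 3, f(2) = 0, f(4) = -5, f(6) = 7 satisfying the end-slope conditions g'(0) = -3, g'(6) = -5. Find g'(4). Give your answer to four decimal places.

4.7333

Put M_i = g'' at the i-th knot. Here h = (2, 2, 2) and Δ = (-3/2, -5/2, 6), so the interior equations h_(i-1)·M_(i-1) + 2(h_(i-1)+h_i)·M_i + h_i·M_(i+1) = 6(Δ_i − Δ_(i-1)) read
  2·M_0 + 8·M_1 + 2·M_2 = 6(Δ_1 - Δ_0) = -6
  2·M_1 + 8·M_2 + 2·M_3 = 6(Δ_2 - Δ_1) = 51
Clamped end conditions give two more equations: 2h_0·M_0 + h_0·M_1 = 6(Δ_0 - g'(0)) = 9 and h_2·M_2 + 2h_2·M_3 = 6(g'(6) - Δ_2) = -66.
Forward elimination and back-substitution give M_0 = 74/15, M_1 = -161/30, M_2 = 203/15, M_3 = -349/15.
On [4, 6], g'(x) = b_2 + 2c_2·(x - 4) + 3d_2·(x - 4)² with b_2 = Δ_2 - h_2(2M_2 + M_3)/6 = 71/15, c_2 = M_2/2 = 203/30, d_2 = (M_3 - M_2)/(6h_2) = -46/15. So g'(4) = 71/15.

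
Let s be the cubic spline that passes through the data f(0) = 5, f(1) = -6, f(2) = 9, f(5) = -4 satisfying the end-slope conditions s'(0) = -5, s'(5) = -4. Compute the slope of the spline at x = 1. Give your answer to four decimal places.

Put m_i = s'' at the i-th knot. Here h = (1, 1, 3) and Δ = (-11, 15, -13/3), so the interior equations h_(i-1)·m_(i-1) + 2(h_(i-1)+h_i)·m_i + h_i·m_(i+1) = 6(Δ_i − Δ_(i-1)) read
  1·m_0 + 4·m_1 + 1·m_2 = 6(Δ_1 - Δ_0) = 156
  1·m_1 + 8·m_2 + 3·m_3 = 6(Δ_2 - Δ_1) = -116
Clamped end conditions give two more equations: 2h_0·m_0 + h_0·m_1 = 6(Δ_0 - s'(0)) = -36 and h_2·m_2 + 2h_2·m_3 = 6(s'(5) - Δ_2) = 2.
Hence m_0 = -1354/29, m_1 = 1664/29, m_2 = -778/29, m_3 = 1196/87.
On [1, 2], s'(x) = b_1 + 2c_1·(x - 1) + 3d_1·(x - 1)² with b_1 = Δ_1 - h_1(2m_1 + m_2)/6 = 10/29, c_1 = m_1/2 = 832/29, d_1 = (m_2 - m_1)/(6h_1) = -407/29. So s'(1) = 10/29.

0.3448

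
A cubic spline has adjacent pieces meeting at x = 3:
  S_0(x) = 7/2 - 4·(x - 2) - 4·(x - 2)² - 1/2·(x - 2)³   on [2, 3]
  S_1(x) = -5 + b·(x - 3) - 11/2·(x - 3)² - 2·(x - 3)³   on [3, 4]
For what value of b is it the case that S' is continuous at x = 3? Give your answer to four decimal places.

S_0'(x) = -4 - 8·(x - 2) - 3/2·(x - 2)², so S_0'(3) = -27/2. On the right, S_1'(3) = b, so b = -27/2.

-13.5000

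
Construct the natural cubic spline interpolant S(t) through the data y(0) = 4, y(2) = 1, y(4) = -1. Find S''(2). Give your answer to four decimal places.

Put σ_i = S'' at the i-th knot. Here h = (2, 2) and Δ = (-3/2, -1), so the interior equations h_(i-1)·σ_(i-1) + 2(h_(i-1)+h_i)·σ_i + h_i·σ_(i+1) = 6(Δ_i − Δ_(i-1)) read
  2·σ_0 + 8·σ_1 + 2·σ_2 = 6(Δ_1 - Δ_0) = 3
Natural end conditions: σ_0 = σ_2 = 0.
Solving the tridiagonal system: σ_0 = 0, σ_1 = 3/8, σ_2 = 0.

0.3750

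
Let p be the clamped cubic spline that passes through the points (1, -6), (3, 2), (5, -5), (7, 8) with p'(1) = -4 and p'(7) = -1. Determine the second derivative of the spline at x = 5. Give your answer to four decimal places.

15.9000

Let σ_i = p''(x_i). Step sizes h_i = 2, 2, 2; slopes of the chords Δ_i = (y_(i+1) - y_i)/h_i = 4, -7/2, 13/2.
  2·σ_0 + 8·σ_1 + 2·σ_2 = 6(Δ_1 - Δ_0) = -45
  2·σ_1 + 8·σ_2 + 2·σ_3 = 6(Δ_2 - Δ_1) = 60
Clamped end conditions give two more equations: 2h_0·σ_0 + h_0·σ_1 = 6(Δ_0 - p'(1)) = 48 and h_2·σ_2 + 2h_2·σ_3 = 6(p'(7) - Δ_2) = -45.
Solving the tridiagonal system: σ_0 = 96/5, σ_1 = -72/5, σ_2 = 159/10, σ_3 = -96/5.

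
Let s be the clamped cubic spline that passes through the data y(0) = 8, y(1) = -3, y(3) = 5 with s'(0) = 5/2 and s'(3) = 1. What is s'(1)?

-10

Put σ_i = s'' at the i-th knot. Here h = (1, 2) and Δ = (-11, 4), so the interior equations h_(i-1)·σ_(i-1) + 2(h_(i-1)+h_i)·σ_i + h_i·σ_(i+1) = 6(Δ_i − Δ_(i-1)) read
  1·σ_0 + 6·σ_1 + 2·σ_2 = 6(Δ_1 - Δ_0) = 90
Clamped end conditions give two more equations: 2h_0·σ_0 + h_0·σ_1 = 6(Δ_0 - s'(0)) = -81 and h_1·σ_1 + 2h_1·σ_2 = 6(s'(3) - Δ_1) = -18.
Solving the tridiagonal system: σ_0 = -56, σ_1 = 31, σ_2 = -20.
On [1, 3], s'(x) = b_1 + 2c_1·(x - 1) + 3d_1·(x - 1)² with b_1 = Δ_1 - h_1(2σ_1 + σ_2)/6 = -10, c_1 = σ_1/2 = 31/2, d_1 = (σ_2 - σ_1)/(6h_1) = -17/4. So s'(1) = -10.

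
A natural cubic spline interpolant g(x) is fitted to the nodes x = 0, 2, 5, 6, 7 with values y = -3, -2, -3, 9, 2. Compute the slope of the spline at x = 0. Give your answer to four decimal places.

2.1849

Let σ_i = g''(x_i). Step sizes h_i = 2, 3, 1, 1; slopes of the chords Δ_i = (y_(i+1) - y_i)/h_i = 1/2, -1/3, 12, -7.
  2·σ_0 + 10·σ_1 + 3·σ_2 = 6(Δ_1 - Δ_0) = -5
  3·σ_1 + 8·σ_2 + 1·σ_3 = 6(Δ_2 - Δ_1) = 74
  1·σ_2 + 4·σ_3 + 1·σ_4 = 6(Δ_3 - Δ_2) = -114
Natural end conditions: σ_0 = σ_4 = 0.
Hence σ_0 = 0, σ_1 = -1385/274, σ_2 = 2080/137, σ_3 = -8849/274, σ_4 = 0.
On [0, 2], g'(x) = b_0 + 2c_0·x + 3d_0·x² with b_0 = Δ_0 - h_0(2σ_0 + σ_1)/6 = 898/411, c_0 = σ_0/2 = 0, d_0 = (σ_1 - σ_0)/(6h_0) = -1385/3288. So g'(0) = 898/411.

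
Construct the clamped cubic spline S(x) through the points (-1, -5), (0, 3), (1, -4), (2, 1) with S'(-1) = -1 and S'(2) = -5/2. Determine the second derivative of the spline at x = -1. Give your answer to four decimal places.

Put σ_i = S'' at the i-th knot. Here h = (1, 1, 1) and Δ = (8, -7, 5), so the interior equations h_(i-1)·σ_(i-1) + 2(h_(i-1)+h_i)·σ_i + h_i·σ_(i+1) = 6(Δ_i − Δ_(i-1)) read
  1·σ_0 + 4·σ_1 + 1·σ_2 = 6(Δ_1 - Δ_0) = -90
  1·σ_1 + 4·σ_2 + 1·σ_3 = 6(Δ_2 - Δ_1) = 72
Clamped end conditions give two more equations: 2h_0·σ_0 + h_0·σ_1 = 6(Δ_0 - S'(-1)) = 54 and h_2·σ_2 + 2h_2·σ_3 = 6(S'(2) - Δ_2) = -45.
Solving: σ_0 = 247/5, σ_1 = -224/5, σ_2 = 199/5, σ_3 = -212/5.

49.4000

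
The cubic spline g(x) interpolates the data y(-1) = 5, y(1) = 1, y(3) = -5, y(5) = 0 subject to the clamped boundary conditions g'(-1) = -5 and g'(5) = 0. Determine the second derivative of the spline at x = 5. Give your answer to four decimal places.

-7.2333

Write σ_i for g''(x_i). With h_i = 2, 2, 2 and divided differences Δ_i = -2, -3, 5/2, the continuity of g' gives the tridiagonal system
  2·σ_0 + 8·σ_1 + 2·σ_2 = 6(Δ_1 - Δ_0) = -6
  2·σ_1 + 8·σ_2 + 2·σ_3 = 6(Δ_2 - Δ_1) = 33
Clamped end conditions give two more equations: 2h_0·σ_0 + h_0·σ_1 = 6(Δ_0 - g'(-1)) = 18 and h_2·σ_2 + 2h_2·σ_3 = 6(g'(5) - Δ_2) = -15.
Forward elimination and back-substitution give σ_0 = 197/30, σ_1 = -62/15, σ_2 = 209/30, σ_3 = -217/30.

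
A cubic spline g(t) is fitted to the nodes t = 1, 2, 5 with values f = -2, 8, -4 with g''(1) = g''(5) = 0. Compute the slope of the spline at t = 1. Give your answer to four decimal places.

Write M_i for g''(x_i). With h_i = 1, 3 and divided differences Δ_i = 10, -4, the continuity of g' gives the tridiagonal system
  1·M_0 + 8·M_1 + 3·M_2 = 6(Δ_1 - Δ_0) = -84
Natural end conditions: M_0 = M_2 = 0.
Hence M_0 = 0, M_1 = -21/2, M_2 = 0.
On [1, 2], g'(t) = b_0 + 2c_0·(t - 1) + 3d_0·(t - 1)² with b_0 = Δ_0 - h_0(2M_0 + M_1)/6 = 47/4, c_0 = M_0/2 = 0, d_0 = (M_1 - M_0)/(6h_0) = -7/4. So g'(1) = 47/4.

11.7500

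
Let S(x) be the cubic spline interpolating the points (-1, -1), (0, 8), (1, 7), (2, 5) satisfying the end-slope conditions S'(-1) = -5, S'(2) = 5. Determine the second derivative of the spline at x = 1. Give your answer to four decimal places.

With σ_i denoting the second derivative at x_i, h_i = 1, 1, 1, and Δ_i = (y_(i+1) − y_i)/h_i = 9, -1, -2:
  1·σ_0 + 4·σ_1 + 1·σ_2 = 6(Δ_1 - Δ_0) = -60
  1·σ_1 + 4·σ_2 + 1·σ_3 = 6(Δ_2 - Δ_1) = -6
Clamped end conditions give two more equations: 2h_0·σ_0 + h_0·σ_1 = 6(Δ_0 - S'(-1)) = 84 and h_2·σ_2 + 2h_2·σ_3 = 6(S'(2) - Δ_2) = 42.
Solving the tridiagonal system: σ_0 = 170/3, σ_1 = -88/3, σ_2 = 2/3, σ_3 = 62/3.

0.6667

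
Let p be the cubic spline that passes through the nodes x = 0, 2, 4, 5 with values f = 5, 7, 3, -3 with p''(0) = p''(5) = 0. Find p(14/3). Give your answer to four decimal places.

-0.8249

Write M_i for p''(x_i). With h_i = 2, 2, 1 and divided differences Δ_i = 1, -2, -6, the continuity of p' gives the tridiagonal system
  2·M_0 + 8·M_1 + 2·M_2 = 6(Δ_1 - Δ_0) = -18
  2·M_1 + 6·M_2 + 1·M_3 = 6(Δ_2 - Δ_1) = -24
Natural end conditions: M_0 = M_3 = 0.
Solving: M_0 = 0, M_1 = -15/11, M_2 = -39/11, M_3 = 0.
On [4, 5], p(x) = 3 - 53/11·(x - 4) - 39/22·(x - 4)² + 13/22·(x - 4)³.
With (x - 4) = 2/3: p(14/3) = -245/297.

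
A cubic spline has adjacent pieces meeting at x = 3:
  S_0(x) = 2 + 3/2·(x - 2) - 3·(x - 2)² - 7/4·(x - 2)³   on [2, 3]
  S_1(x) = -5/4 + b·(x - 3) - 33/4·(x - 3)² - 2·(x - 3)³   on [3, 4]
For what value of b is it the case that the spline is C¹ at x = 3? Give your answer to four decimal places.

-9.7500

S_0'(x) = 3/2 - 6·(x - 2) - 21/4·(x - 2)², so S_0'(3) = -39/4. On the right, S_1'(3) = b, so b = -39/4.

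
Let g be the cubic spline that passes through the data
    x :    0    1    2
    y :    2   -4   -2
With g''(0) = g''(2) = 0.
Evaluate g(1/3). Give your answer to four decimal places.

Let M_i = g''(x_i). Step sizes h_i = 1, 1; slopes of the chords Δ_i = (y_(i+1) - y_i)/h_i = -6, 2.
  1·M_0 + 4·M_1 + 1·M_2 = 6(Δ_1 - Δ_0) = 48
Natural end conditions: M_0 = M_2 = 0.
Forward elimination and back-substitution give M_0 = 0, M_1 = 12, M_2 = 0.
On [0, 1], g(x) = 2 - 8·x + 0·x² + 2·x³.
With x = 1/3: g(1/3) = -16/27.

-0.5926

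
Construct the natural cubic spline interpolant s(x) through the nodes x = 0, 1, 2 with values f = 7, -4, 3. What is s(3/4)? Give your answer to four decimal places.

With σ_i denoting the second derivative at x_i, h_i = 1, 1, and Δ_i = (y_(i+1) − y_i)/h_i = -11, 7:
  1·σ_0 + 4·σ_1 + 1·σ_2 = 6(Δ_1 - Δ_0) = 108
Natural end conditions: σ_0 = σ_2 = 0.
Forward elimination and back-substitution give σ_0 = 0, σ_1 = 27, σ_2 = 0.
On [0, 1], s(x) = 7 - 31/2·x + 0·x² + 9/2·x³.
With x = 3/4: s(3/4) = -349/128.

-2.7266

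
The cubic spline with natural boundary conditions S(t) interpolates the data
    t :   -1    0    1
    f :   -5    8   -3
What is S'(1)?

Put M_i = S'' at the i-th knot. Here h = (1, 1) and Δ = (13, -11), so the interior equations h_(i-1)·M_(i-1) + 2(h_(i-1)+h_i)·M_i + h_i·M_(i+1) = 6(Δ_i − Δ_(i-1)) read
  1·M_0 + 4·M_1 + 1·M_2 = 6(Δ_1 - Δ_0) = -144
Natural end conditions: M_0 = M_2 = 0.
Solving: M_0 = 0, M_1 = -36, M_2 = 0.
On [0, 1], S'(t) = b_1 + 2c_1·t + 3d_1·t² with b_1 = Δ_1 - h_1(2M_1 + M_2)/6 = 1, c_1 = M_1/2 = -18, d_1 = (M_2 - M_1)/(6h_1) = 6. So S'(1) = -17.

-17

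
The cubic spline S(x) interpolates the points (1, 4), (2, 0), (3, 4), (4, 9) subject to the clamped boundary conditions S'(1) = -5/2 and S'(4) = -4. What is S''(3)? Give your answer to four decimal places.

Put M_i = S'' at the i-th knot. Here h = (1, 1, 1) and Δ = (-4, 4, 5), so the interior equations h_(i-1)·M_(i-1) + 2(h_(i-1)+h_i)·M_i + h_i·M_(i+1) = 6(Δ_i − Δ_(i-1)) read
  1·M_0 + 4·M_1 + 1·M_2 = 6(Δ_1 - Δ_0) = 48
  1·M_1 + 4·M_2 + 1·M_3 = 6(Δ_2 - Δ_1) = 6
Clamped end conditions give two more equations: 2h_0·M_0 + h_0·M_1 = 6(Δ_0 - S'(1)) = -9 and h_2·M_2 + 2h_2·M_3 = 6(S'(4) - Δ_2) = -54.
Forward elimination and back-substitution give M_0 = -56/5, M_1 = 67/5, M_2 = 28/5, M_3 = -149/5.

5.6000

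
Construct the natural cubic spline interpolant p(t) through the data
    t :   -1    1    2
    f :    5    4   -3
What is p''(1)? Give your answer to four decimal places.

Let σ_i = p''(x_i). Step sizes h_i = 2, 1; slopes of the chords Δ_i = (y_(i+1) - y_i)/h_i = -1/2, -7.
  2·σ_0 + 6·σ_1 + 1·σ_2 = 6(Δ_1 - Δ_0) = -39
Natural end conditions: σ_0 = σ_2 = 0.
Forward elimination and back-substitution give σ_0 = 0, σ_1 = -13/2, σ_2 = 0.

-6.5000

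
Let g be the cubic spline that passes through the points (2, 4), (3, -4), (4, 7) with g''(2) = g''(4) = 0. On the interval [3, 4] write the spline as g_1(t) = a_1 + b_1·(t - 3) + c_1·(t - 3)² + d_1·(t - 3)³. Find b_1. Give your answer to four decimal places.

Let M_i = g''(x_i). Step sizes h_i = 1, 1; slopes of the chords Δ_i = (y_(i+1) - y_i)/h_i = -8, 11.
  1·M_0 + 4·M_1 + 1·M_2 = 6(Δ_1 - Δ_0) = 114
Natural end conditions: M_0 = M_2 = 0.
Forward elimination and back-substitution give M_0 = 0, M_1 = 57/2, M_2 = 0.
On [3, 4], with g_1(t) = a_1 + b_1·(t - 3) + c_1·(t - 3)² + d_1·(t - 3)³: c_1 = M_1/2 = 57/4, d_1 = (M_2 - M_1)/(6h_1) = -19/4, b_1 = Δ_1 - h_1(2M_1 + M_2)/6 = 3/2.

1.5000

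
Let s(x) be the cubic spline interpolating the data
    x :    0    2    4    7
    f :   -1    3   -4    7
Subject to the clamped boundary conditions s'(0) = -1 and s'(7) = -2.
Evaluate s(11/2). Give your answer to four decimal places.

Let M_i = s''(x_i). Step sizes h_i = 2, 2, 3; slopes of the chords Δ_i = (y_(i+1) - y_i)/h_i = 2, -7/2, 11/3.
  2·M_0 + 8·M_1 + 2·M_2 = 6(Δ_1 - Δ_0) = -33
  2·M_1 + 10·M_2 + 3·M_3 = 6(Δ_2 - Δ_1) = 43
Clamped end conditions give two more equations: 2h_0·M_0 + h_0·M_1 = 6(Δ_0 - s'(0)) = 18 and h_2·M_2 + 2h_2·M_3 = 6(s'(7) - Δ_2) = -34.
Hence M_0 = 651/74, M_1 = -318/37, M_2 = 336/37, M_3 = -1133/111.
On [4, 7], s(x) = -4 - 23/74·(x - 4) + 168/37·(x - 4)² - 2141/1998·(x - 4)³.
With (x - 4) = 3/2: s(11/2) = 1263/592.

2.1334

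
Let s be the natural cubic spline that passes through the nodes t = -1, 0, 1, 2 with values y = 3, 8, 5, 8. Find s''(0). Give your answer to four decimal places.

-15.2000

Write σ_i for s''(x_i). With h_i = 1, 1, 1 and divided differences Δ_i = 5, -3, 3, the continuity of s' gives the tridiagonal system
  1·σ_0 + 4·σ_1 + 1·σ_2 = 6(Δ_1 - Δ_0) = -48
  1·σ_1 + 4·σ_2 + 1·σ_3 = 6(Δ_2 - Δ_1) = 36
Natural end conditions: σ_0 = σ_3 = 0.
Solving the tridiagonal system: σ_0 = 0, σ_1 = -76/5, σ_2 = 64/5, σ_3 = 0.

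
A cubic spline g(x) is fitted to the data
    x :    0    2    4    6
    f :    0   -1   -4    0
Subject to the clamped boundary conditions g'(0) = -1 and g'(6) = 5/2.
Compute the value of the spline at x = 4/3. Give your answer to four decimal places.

Write M_i for g''(x_i). With h_i = 2, 2, 2 and divided differences Δ_i = -1/2, -3/2, 2, the continuity of g' gives the tridiagonal system
  2·M_0 + 8·M_1 + 2·M_2 = 6(Δ_1 - Δ_0) = -6
  2·M_1 + 8·M_2 + 2·M_3 = 6(Δ_2 - Δ_1) = 21
Clamped end conditions give two more equations: 2h_0·M_0 + h_0·M_1 = 6(Δ_0 - g'(0)) = 3 and h_2·M_2 + 2h_2·M_3 = 6(g'(6) - Δ_2) = 3.
Forward elimination and back-substitution give M_0 = 53/30, M_1 = -61/30, M_2 = 101/30, M_3 = -14/15.
On [0, 2], g(x) = 0 - 1·x + 53/60·x² - 19/60·x³.
With x = 4/3: g(4/3) = -208/405.

-0.5136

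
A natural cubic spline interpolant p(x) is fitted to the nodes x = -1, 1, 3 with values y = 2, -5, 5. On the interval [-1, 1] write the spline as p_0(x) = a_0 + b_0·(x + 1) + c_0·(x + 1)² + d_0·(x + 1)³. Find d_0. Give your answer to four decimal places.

Write σ_i for p''(x_i). With h_i = 2, 2 and divided differences Δ_i = -7/2, 5, the continuity of p' gives the tridiagonal system
  2·σ_0 + 8·σ_1 + 2·σ_2 = 6(Δ_1 - Δ_0) = 51
Natural end conditions: σ_0 = σ_2 = 0.
Forward elimination and back-substitution give σ_0 = 0, σ_1 = 51/8, σ_2 = 0.
On [-1, 1], with p_0(x) = a_0 + b_0·(x + 1) + c_0·(x + 1)² + d_0·(x + 1)³: c_0 = σ_0/2 = 0, d_0 = (σ_1 - σ_0)/(6h_0) = 17/32, b_0 = Δ_0 - h_0(2σ_0 + σ_1)/6 = -45/8.

0.5313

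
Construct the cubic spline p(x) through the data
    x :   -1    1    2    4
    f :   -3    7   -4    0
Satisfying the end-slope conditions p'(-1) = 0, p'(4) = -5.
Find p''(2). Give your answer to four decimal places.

Put σ_i = p'' at the i-th knot. Here h = (2, 1, 2) and Δ = (5, -11, 2), so the interior equations h_(i-1)·σ_(i-1) + 2(h_(i-1)+h_i)·σ_i + h_i·σ_(i+1) = 6(Δ_i − Δ_(i-1)) read
  2·σ_0 + 6·σ_1 + 1·σ_2 = 6(Δ_1 - Δ_0) = -96
  1·σ_1 + 6·σ_2 + 2·σ_3 = 6(Δ_2 - Δ_1) = 78
Clamped end conditions give two more equations: 2h_0·σ_0 + h_0·σ_1 = 6(Δ_0 - p'(-1)) = 30 and h_2·σ_2 + 2h_2·σ_3 = 6(p'(4) - Δ_2) = -42.
Solving: σ_0 = 169/8, σ_1 = -109/4, σ_2 = 101/4, σ_3 = -185/8.

25.2500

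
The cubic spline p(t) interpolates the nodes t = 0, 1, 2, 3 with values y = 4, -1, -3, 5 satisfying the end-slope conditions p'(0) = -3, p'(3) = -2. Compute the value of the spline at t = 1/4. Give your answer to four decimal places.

3.0844

With M_i denoting the second derivative at x_i, h_i = 1, 1, 1, and Δ_i = (y_(i+1) − y_i)/h_i = -5, -2, 8:
  1·M_0 + 4·M_1 + 1·M_2 = 6(Δ_1 - Δ_0) = 18
  1·M_1 + 4·M_2 + 1·M_3 = 6(Δ_2 - Δ_1) = 60
Clamped end conditions give two more equations: 2h_0·M_0 + h_0·M_1 = 6(Δ_0 - p'(0)) = -12 and h_2·M_2 + 2h_2·M_3 = 6(p'(3) - Δ_2) = -60.
Hence M_0 = -86/15, M_1 = -8/15, M_2 = 388/15, M_3 = -644/15.
On [0, 1], p(t) = 4 - 3·t - 43/15·t² + 13/15·t³.
With t = 1/4: p(1/4) = 987/320.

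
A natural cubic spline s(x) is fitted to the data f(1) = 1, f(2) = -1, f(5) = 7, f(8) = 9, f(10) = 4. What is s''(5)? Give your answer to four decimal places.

-1.6842

With M_i denoting the second derivative at x_i, h_i = 1, 3, 3, 2, and Δ_i = (y_(i+1) − y_i)/h_i = -2, 8/3, 2/3, -5/2:
  1·M_0 + 8·M_1 + 3·M_2 = 6(Δ_1 - Δ_0) = 28
  3·M_1 + 12·M_2 + 3·M_3 = 6(Δ_2 - Δ_1) = -12
  3·M_2 + 10·M_3 + 2·M_4 = 6(Δ_3 - Δ_2) = -19
Natural end conditions: M_0 = M_4 = 0.
Forward elimination and back-substitution give M_0 = 0, M_1 = 157/38, M_2 = -32/19, M_3 = -53/38, M_4 = 0.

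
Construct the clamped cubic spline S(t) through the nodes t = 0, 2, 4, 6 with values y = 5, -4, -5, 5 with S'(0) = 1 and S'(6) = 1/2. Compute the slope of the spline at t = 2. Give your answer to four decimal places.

Put σ_i = S'' at the i-th knot. Here h = (2, 2, 2) and Δ = (-9/2, -1/2, 5), so the interior equations h_(i-1)·σ_(i-1) + 2(h_(i-1)+h_i)·σ_i + h_i·σ_(i+1) = 6(Δ_i − Δ_(i-1)) read
  2·σ_0 + 8·σ_1 + 2·σ_2 = 6(Δ_1 - Δ_0) = 24
  2·σ_1 + 8·σ_2 + 2·σ_3 = 6(Δ_2 - Δ_1) = 33
Clamped end conditions give two more equations: 2h_0·σ_0 + h_0·σ_1 = 6(Δ_0 - S'(0)) = -33 and h_2·σ_2 + 2h_2·σ_3 = 6(S'(6) - Δ_2) = -27.
Solving: σ_0 = -311/30, σ_1 = 127/30, σ_2 = 163/30, σ_3 = -142/15.
On [2, 4], S'(t) = b_1 + 2c_1·(t - 2) + 3d_1·(t - 2)² with b_1 = Δ_1 - h_1(2σ_1 + σ_2)/6 = -77/15, c_1 = σ_1/2 = 127/60, d_1 = (σ_2 - σ_1)/(6h_1) = 1/10. So S'(2) = -77/15.

-5.1333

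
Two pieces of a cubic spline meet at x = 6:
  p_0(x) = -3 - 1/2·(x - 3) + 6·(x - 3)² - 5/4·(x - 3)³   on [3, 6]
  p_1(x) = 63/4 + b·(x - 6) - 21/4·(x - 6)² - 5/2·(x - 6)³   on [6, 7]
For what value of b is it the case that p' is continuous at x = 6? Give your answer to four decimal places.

p_0'(x) = -1/2 + 12·(x - 3) - 15/4·(x - 3)², so p_0'(6) = 7/4. On the right, p_1'(6) = b, so b = 7/4.

1.7500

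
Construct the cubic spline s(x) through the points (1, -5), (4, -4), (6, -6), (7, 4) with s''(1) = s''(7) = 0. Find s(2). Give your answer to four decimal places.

Put σ_i = s'' at the i-th knot. Here h = (3, 2, 1) and Δ = (1/3, -1, 10), so the interior equations h_(i-1)·σ_(i-1) + 2(h_(i-1)+h_i)·σ_i + h_i·σ_(i+1) = 6(Δ_i − Δ_(i-1)) read
  3·σ_0 + 10·σ_1 + 2·σ_2 = 6(Δ_1 - Δ_0) = -8
  2·σ_1 + 6·σ_2 + 1·σ_3 = 6(Δ_2 - Δ_1) = 66
Natural end conditions: σ_0 = σ_3 = 0.
Forward elimination and back-substitution give σ_0 = 0, σ_1 = -45/14, σ_2 = 169/14, σ_3 = 0.
On [1, 4], s(x) = -5 + 163/84·(x - 1) + 0·(x - 1)² - 5/28·(x - 1)³.
With (x - 1) = 1: s(2) = -68/21.

-3.2381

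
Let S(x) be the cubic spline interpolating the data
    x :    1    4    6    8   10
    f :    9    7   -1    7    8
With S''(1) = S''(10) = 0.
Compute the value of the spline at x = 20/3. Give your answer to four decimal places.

0.5924

Put M_i = S'' at the i-th knot. Here h = (3, 2, 2, 2) and Δ = (-2/3, -4, 4, 1/2), so the interior equations h_(i-1)·M_(i-1) + 2(h_(i-1)+h_i)·M_i + h_i·M_(i+1) = 6(Δ_i − Δ_(i-1)) read
  3·M_0 + 10·M_1 + 2·M_2 = 6(Δ_1 - Δ_0) = -20
  2·M_1 + 8·M_2 + 2·M_3 = 6(Δ_2 - Δ_1) = 48
  2·M_2 + 8·M_3 + 2·M_4 = 6(Δ_3 - Δ_2) = -21
Natural end conditions: M_0 = M_4 = 0.
Solving the tridiagonal system: M_0 = 0, M_1 = -513/142, M_2 = 1145/142, M_3 = -659/142, M_4 = 0.
On [6, 8], S(x) = -1 + 73/426·(x - 6) + 1145/284·(x - 6)² - 451/426·(x - 6)³.
With (x - 6) = 2/3: S(20/3) = 3407/5751.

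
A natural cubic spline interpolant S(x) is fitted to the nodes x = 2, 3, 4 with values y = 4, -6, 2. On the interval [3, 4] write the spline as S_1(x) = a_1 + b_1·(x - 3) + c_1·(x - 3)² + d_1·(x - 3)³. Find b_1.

-1

Write σ_i for S''(x_i). With h_i = 1, 1 and divided differences Δ_i = -10, 8, the continuity of S' gives the tridiagonal system
  1·σ_0 + 4·σ_1 + 1·σ_2 = 6(Δ_1 - Δ_0) = 108
Natural end conditions: σ_0 = σ_2 = 0.
Hence σ_0 = 0, σ_1 = 27, σ_2 = 0.
On [3, 4], with S_1(x) = a_1 + b_1·(x - 3) + c_1·(x - 3)² + d_1·(x - 3)³: c_1 = σ_1/2 = 27/2, d_1 = (σ_2 - σ_1)/(6h_1) = -9/2, b_1 = Δ_1 - h_1(2σ_1 + σ_2)/6 = -1.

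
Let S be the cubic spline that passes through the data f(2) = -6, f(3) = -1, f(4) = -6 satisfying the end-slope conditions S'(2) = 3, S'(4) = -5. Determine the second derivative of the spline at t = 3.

-22

Put σ_i = S'' at the i-th knot. Here h = (1, 1) and Δ = (5, -5), so the interior equations h_(i-1)·σ_(i-1) + 2(h_(i-1)+h_i)·σ_i + h_i·σ_(i+1) = 6(Δ_i − Δ_(i-1)) read
  1·σ_0 + 4·σ_1 + 1·σ_2 = 6(Δ_1 - Δ_0) = -60
Clamped end conditions give two more equations: 2h_0·σ_0 + h_0·σ_1 = 6(Δ_0 - S'(2)) = 12 and h_1·σ_1 + 2h_1·σ_2 = 6(S'(4) - Δ_1) = 0.
Solving the tridiagonal system: σ_0 = 17, σ_1 = -22, σ_2 = 11.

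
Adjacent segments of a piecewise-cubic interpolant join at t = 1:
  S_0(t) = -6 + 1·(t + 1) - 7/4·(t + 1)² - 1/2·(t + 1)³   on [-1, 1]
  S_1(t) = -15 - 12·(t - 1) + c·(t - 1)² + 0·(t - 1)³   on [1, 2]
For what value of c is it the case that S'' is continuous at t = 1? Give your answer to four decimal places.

S_0''(t) = -7/2 - 3·(t + 1), so S_0''(1) = -19/2. On the right, S_1''(1) = 2c, so c = -19/4.

-4.7500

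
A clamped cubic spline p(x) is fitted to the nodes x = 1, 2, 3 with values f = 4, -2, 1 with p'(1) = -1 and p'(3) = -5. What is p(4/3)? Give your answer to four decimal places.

2.3519

With σ_i denoting the second derivative at x_i, h_i = 1, 1, and Δ_i = (y_(i+1) − y_i)/h_i = -6, 3:
  1·σ_0 + 4·σ_1 + 1·σ_2 = 6(Δ_1 - Δ_0) = 54
Clamped end conditions give two more equations: 2h_0·σ_0 + h_0·σ_1 = 6(Δ_0 - p'(1)) = -30 and h_1·σ_1 + 2h_1·σ_2 = 6(p'(3) - Δ_1) = -48.
Forward elimination and back-substitution give σ_0 = -61/2, σ_1 = 31, σ_2 = -79/2.
On [1, 2], p(x) = 4 - 1·(x - 1) - 61/4·(x - 1)² + 41/4·(x - 1)³.
With (x - 1) = 1/3: p(4/3) = 127/54.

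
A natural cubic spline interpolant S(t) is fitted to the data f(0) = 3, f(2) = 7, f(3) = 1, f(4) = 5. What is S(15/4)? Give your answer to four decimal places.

3.3071

Let M_i = S''(x_i). Step sizes h_i = 2, 1, 1; slopes of the chords Δ_i = (y_(i+1) - y_i)/h_i = 2, -6, 4.
  2·M_0 + 6·M_1 + 1·M_2 = 6(Δ_1 - Δ_0) = -48
  1·M_1 + 4·M_2 + 1·M_3 = 6(Δ_2 - Δ_1) = 60
Natural end conditions: M_0 = M_3 = 0.
Hence M_0 = 0, M_1 = -252/23, M_2 = 408/23, M_3 = 0.
On [3, 4], S(t) = 1 - 44/23·(t - 3) + 204/23·(t - 3)² - 68/23·(t - 3)³.
With (t - 3) = 3/4: S(15/4) = 1217/368.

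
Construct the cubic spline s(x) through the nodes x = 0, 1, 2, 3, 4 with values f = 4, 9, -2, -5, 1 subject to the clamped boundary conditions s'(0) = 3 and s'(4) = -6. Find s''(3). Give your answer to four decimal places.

21.4286

Let M_i = s''(x_i). Step sizes h_i = 1, 1, 1, 1; slopes of the chords Δ_i = (y_(i+1) - y_i)/h_i = 5, -11, -3, 6.
  1·M_0 + 4·M_1 + 1·M_2 = 6(Δ_1 - Δ_0) = -96
  1·M_1 + 4·M_2 + 1·M_3 = 6(Δ_2 - Δ_1) = 48
  1·M_2 + 4·M_3 + 1·M_4 = 6(Δ_3 - Δ_2) = 54
Clamped end conditions give two more equations: 2h_0·M_0 + h_0·M_1 = 6(Δ_0 - s'(0)) = 12 and h_3·M_3 + 2h_3·M_4 = 6(s'(4) - Δ_3) = -72.
Solving: M_0 = 159/7, M_1 = -234/7, M_2 = 15, M_3 = 150/7, M_4 = -327/7.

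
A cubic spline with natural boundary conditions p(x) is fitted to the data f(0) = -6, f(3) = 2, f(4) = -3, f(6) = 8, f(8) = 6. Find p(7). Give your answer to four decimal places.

Let m_i = p''(x_i). Step sizes h_i = 3, 1, 2, 2; slopes of the chords Δ_i = (y_(i+1) - y_i)/h_i = 8/3, -5, 11/2, -1.
  3·m_0 + 8·m_1 + 1·m_2 = 6(Δ_1 - Δ_0) = -46
  1·m_1 + 6·m_2 + 2·m_3 = 6(Δ_2 - Δ_1) = 63
  2·m_2 + 8·m_3 + 2·m_4 = 6(Δ_3 - Δ_2) = -39
Natural end conditions: m_0 = m_4 = 0.
Solving: m_0 = 0, m_1 = -1303/172, m_2 = 628/43, m_3 = -2933/344, m_4 = 0.
On [6, 8], p(x) = 8 + 2417/516·(x - 6) - 2933/688·(x - 6)² + 2933/4128·(x - 6)³.
With (x - 6) = 1: p(7) = 12565/1376.

9.1315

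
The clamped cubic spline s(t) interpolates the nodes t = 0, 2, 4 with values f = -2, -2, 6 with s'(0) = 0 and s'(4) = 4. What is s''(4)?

-2

Put σ_i = s'' at the i-th knot. Here h = (2, 2) and Δ = (0, 4), so the interior equations h_(i-1)·σ_(i-1) + 2(h_(i-1)+h_i)·σ_i + h_i·σ_(i+1) = 6(Δ_i − Δ_(i-1)) read
  2·σ_0 + 8·σ_1 + 2·σ_2 = 6(Δ_1 - Δ_0) = 24
Clamped end conditions give two more equations: 2h_0·σ_0 + h_0·σ_1 = 6(Δ_0 - s'(0)) = 0 and h_1·σ_1 + 2h_1·σ_2 = 6(s'(4) - Δ_1) = 0.
Solving: σ_0 = -2, σ_1 = 4, σ_2 = -2.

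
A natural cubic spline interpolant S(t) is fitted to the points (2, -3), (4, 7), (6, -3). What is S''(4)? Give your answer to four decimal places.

-7.5000

Write M_i for S''(x_i). With h_i = 2, 2 and divided differences Δ_i = 5, -5, the continuity of S' gives the tridiagonal system
  2·M_0 + 8·M_1 + 2·M_2 = 6(Δ_1 - Δ_0) = -60
Natural end conditions: M_0 = M_2 = 0.
Hence M_0 = 0, M_1 = -15/2, M_2 = 0.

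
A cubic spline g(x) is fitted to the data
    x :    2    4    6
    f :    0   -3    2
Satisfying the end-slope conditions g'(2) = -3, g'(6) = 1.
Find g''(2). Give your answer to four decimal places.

Write M_i for g''(x_i). With h_i = 2, 2 and divided differences Δ_i = -3/2, 5/2, the continuity of g' gives the tridiagonal system
  2·M_0 + 8·M_1 + 2·M_2 = 6(Δ_1 - Δ_0) = 24
Clamped end conditions give two more equations: 2h_0·M_0 + h_0·M_1 = 6(Δ_0 - g'(2)) = 9 and h_1·M_1 + 2h_1·M_2 = 6(g'(6) - Δ_1) = -9.
Solving: M_0 = 1/4, M_1 = 4, M_2 = -17/4.

0.2500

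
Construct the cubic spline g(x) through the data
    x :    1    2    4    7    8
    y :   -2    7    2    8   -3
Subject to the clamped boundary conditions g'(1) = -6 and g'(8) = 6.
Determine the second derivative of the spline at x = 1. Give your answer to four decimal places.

With M_i denoting the second derivative at x_i, h_i = 1, 2, 3, 1, and Δ_i = (y_(i+1) − y_i)/h_i = 9, -5/2, 2, -11:
  1·M_0 + 6·M_1 + 2·M_2 = 6(Δ_1 - Δ_0) = -69
  2·M_1 + 10·M_2 + 3·M_3 = 6(Δ_2 - Δ_1) = 27
  3·M_2 + 8·M_3 + 1·M_4 = 6(Δ_3 - Δ_2) = -78
Clamped end conditions give two more equations: 2h_0·M_0 + h_0·M_1 = 6(Δ_0 - g'(1)) = 90 and h_3·M_3 + 2h_3·M_4 = 6(g'(8) - Δ_3) = 102.
Forward elimination and back-substitution give M_0 = 4297/74, M_1 = -967/37, M_2 = 2201/148, M_3 = -1713/74, M_4 = 9261/148.

58.0676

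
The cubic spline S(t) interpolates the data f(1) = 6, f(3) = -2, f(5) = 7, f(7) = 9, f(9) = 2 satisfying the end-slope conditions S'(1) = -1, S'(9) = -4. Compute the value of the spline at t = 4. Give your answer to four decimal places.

1.1607

Write σ_i for S''(x_i). With h_i = 2, 2, 2, 2 and divided differences Δ_i = -4, 9/2, 1, -7/2, the continuity of S' gives the tridiagonal system
  2·σ_0 + 8·σ_1 + 2·σ_2 = 6(Δ_1 - Δ_0) = 51
  2·σ_1 + 8·σ_2 + 2·σ_3 = 6(Δ_2 - Δ_1) = -21
  2·σ_2 + 8·σ_3 + 2·σ_4 = 6(Δ_3 - Δ_2) = -27
Clamped end conditions give two more equations: 2h_0·σ_0 + h_0·σ_1 = 6(Δ_0 - S'(1)) = -18 and h_3·σ_3 + 2h_3·σ_4 = 6(S'(9) - Δ_3) = -3.
Hence σ_0 = -66/7, σ_1 = 69/7, σ_2 = -9/2, σ_3 = -33/14, σ_4 = 3/7.
On [3, 5], S(t) = -2 - 4/7·(t - 3) + 69/14·(t - 3)² - 67/56·(t - 3)³.
With (t - 3) = 1: S(4) = 65/56.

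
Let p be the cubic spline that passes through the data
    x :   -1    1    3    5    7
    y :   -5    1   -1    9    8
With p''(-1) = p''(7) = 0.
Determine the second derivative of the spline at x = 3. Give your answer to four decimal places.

7.1786

Put m_i = p'' at the i-th knot. Here h = (2, 2, 2, 2) and Δ = (3, -1, 5, -1/2), so the interior equations h_(i-1)·m_(i-1) + 2(h_(i-1)+h_i)·m_i + h_i·m_(i+1) = 6(Δ_i − Δ_(i-1)) read
  2·m_0 + 8·m_1 + 2·m_2 = 6(Δ_1 - Δ_0) = -24
  2·m_1 + 8·m_2 + 2·m_3 = 6(Δ_2 - Δ_1) = 36
  2·m_2 + 8·m_3 + 2·m_4 = 6(Δ_3 - Δ_2) = -33
Natural end conditions: m_0 = m_4 = 0.
Solving the tridiagonal system: m_0 = 0, m_1 = -537/112, m_2 = 201/28, m_3 = -663/112, m_4 = 0.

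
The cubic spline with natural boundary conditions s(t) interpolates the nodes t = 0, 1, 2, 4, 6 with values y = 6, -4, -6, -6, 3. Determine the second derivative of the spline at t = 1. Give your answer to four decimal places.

12.3214

Put σ_i = s'' at the i-th knot. Here h = (1, 1, 2, 2) and Δ = (-10, -2, 0, 9/2), so the interior equations h_(i-1)·σ_(i-1) + 2(h_(i-1)+h_i)·σ_i + h_i·σ_(i+1) = 6(Δ_i − Δ_(i-1)) read
  1·σ_0 + 4·σ_1 + 1·σ_2 = 6(Δ_1 - Δ_0) = 48
  1·σ_1 + 6·σ_2 + 2·σ_3 = 6(Δ_2 - Δ_1) = 12
  2·σ_2 + 8·σ_3 + 2·σ_4 = 6(Δ_3 - Δ_2) = 27
Natural end conditions: σ_0 = σ_4 = 0.
Hence σ_0 = 0, σ_1 = 345/28, σ_2 = -9/7, σ_3 = 207/56, σ_4 = 0.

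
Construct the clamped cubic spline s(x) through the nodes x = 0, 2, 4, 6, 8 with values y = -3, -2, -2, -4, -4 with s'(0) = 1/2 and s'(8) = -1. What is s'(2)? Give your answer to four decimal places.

0.4464

With M_i denoting the second derivative at x_i, h_i = 2, 2, 2, 2, and Δ_i = (y_(i+1) − y_i)/h_i = 1/2, 0, -1, 0:
  2·M_0 + 8·M_1 + 2·M_2 = 6(Δ_1 - Δ_0) = -3
  2·M_1 + 8·M_2 + 2·M_3 = 6(Δ_2 - Δ_1) = -6
  2·M_2 + 8·M_3 + 2·M_4 = 6(Δ_3 - Δ_2) = 6
Clamped end conditions give two more equations: 2h_0·M_0 + h_0·M_1 = 6(Δ_0 - s'(0)) = 0 and h_3·M_3 + 2h_3·M_4 = 6(s'(8) - Δ_3) = -6.
Solving: M_0 = 3/56, M_1 = -3/28, M_2 = -9/8, M_3 = 45/28, M_4 = -129/56.
On [2, 4], s'(x) = b_1 + 2c_1·(x - 2) + 3d_1·(x - 2)² with b_1 = Δ_1 - h_1(2M_1 + M_2)/6 = 25/56, c_1 = M_1/2 = -3/56, d_1 = (M_2 - M_1)/(6h_1) = -19/224. So s'(2) = 25/56.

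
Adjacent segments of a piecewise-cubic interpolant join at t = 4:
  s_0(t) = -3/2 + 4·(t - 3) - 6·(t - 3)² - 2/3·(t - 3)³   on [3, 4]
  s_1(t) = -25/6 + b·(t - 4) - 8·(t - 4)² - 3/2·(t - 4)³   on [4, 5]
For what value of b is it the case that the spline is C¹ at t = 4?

s_0'(t) = 4 - 12·(t - 3) - 2·(t - 3)², so s_0'(4) = -10. On the right, s_1'(4) = b, so b = -10.

-10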